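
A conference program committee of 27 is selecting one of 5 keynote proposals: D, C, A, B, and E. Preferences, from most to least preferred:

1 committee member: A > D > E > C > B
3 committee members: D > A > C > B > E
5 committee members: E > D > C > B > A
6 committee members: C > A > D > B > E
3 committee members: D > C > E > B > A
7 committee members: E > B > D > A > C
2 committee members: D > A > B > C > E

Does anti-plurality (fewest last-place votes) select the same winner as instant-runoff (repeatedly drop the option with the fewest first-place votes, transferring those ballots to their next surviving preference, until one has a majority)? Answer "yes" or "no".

Anti-plurality — last-place votes: D 0, C 7, A 8, B 1, E 11. Winner: D.
Instant-runoff — R1 D 8, C 6, A 1, B 0, E 12 (B out); R2 D 8, C 6, A 1, E 12 (A out); R3 D 9, C 6, E 12 (C out); R4 D 15, E 12 (D winner). Winner: D.
The two methods agree.

yes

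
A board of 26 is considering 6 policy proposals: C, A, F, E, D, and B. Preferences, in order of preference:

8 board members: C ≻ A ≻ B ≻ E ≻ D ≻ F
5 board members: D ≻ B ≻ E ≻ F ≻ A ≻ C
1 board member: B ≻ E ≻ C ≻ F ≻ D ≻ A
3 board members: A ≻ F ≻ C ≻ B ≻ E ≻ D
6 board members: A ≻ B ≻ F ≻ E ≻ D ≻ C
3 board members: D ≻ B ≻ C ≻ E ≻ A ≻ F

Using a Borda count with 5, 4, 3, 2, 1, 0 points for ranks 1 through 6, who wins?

C: 8·5 + 5·0 + 1·3 + 3·3 + 6·0 + 3·3 = 61
A: 8·4 + 5·1 + 1·0 + 3·5 + 6·5 + 3·1 = 85
F: 8·0 + 5·2 + 1·2 + 3·4 + 6·3 + 3·0 = 42
E: 8·2 + 5·3 + 1·4 + 3·1 + 6·2 + 3·2 = 56
D: 8·1 + 5·5 + 1·1 + 3·0 + 6·1 + 3·5 = 55
B: 8·3 + 5·4 + 1·5 + 3·2 + 6·4 + 3·4 = 91
B has the highest Borda score (91).

B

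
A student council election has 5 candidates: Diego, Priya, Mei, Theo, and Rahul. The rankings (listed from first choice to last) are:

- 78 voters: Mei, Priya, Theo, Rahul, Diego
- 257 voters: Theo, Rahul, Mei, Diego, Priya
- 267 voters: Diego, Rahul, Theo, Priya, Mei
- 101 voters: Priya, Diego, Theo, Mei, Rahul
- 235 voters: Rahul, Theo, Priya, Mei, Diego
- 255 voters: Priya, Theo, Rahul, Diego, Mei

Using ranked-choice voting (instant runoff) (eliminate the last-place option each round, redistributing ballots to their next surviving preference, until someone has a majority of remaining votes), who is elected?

Theo

Round 1: Diego 267, Priya 356, Mei 78, Theo 257, Rahul 235. Eliminate Mei.
Round 2: Diego 267, Priya 434, Theo 257, Rahul 235. Eliminate Rahul.
Round 3: Diego 267, Priya 434, Theo 492. Eliminate Diego.
Round 4: Priya 434, Theo 759. Theo has a majority.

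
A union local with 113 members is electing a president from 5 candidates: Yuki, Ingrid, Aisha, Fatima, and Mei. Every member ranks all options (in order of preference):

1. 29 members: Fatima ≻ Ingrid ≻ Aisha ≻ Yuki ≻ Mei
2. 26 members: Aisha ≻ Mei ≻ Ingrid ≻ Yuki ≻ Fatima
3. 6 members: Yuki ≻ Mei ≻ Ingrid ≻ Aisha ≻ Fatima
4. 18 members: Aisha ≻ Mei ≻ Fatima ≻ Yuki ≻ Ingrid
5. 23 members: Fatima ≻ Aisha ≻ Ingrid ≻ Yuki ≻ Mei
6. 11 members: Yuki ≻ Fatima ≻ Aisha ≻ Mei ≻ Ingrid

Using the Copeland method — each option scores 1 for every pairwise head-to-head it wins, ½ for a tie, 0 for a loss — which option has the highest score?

Yuki: beats Mei; loses to Ingrid, Aisha, and Fatima → score 1.
Ingrid: beats Yuki; loses to Aisha, Fatima, and Mei → score 1.
Aisha: beats Yuki, Ingrid, and Mei; loses to Fatima → score 3.
Fatima: beats Yuki, Ingrid, Aisha, and Mei → score 4.
Mei: beats Ingrid; loses to Yuki, Aisha, and Fatima → score 1.
Fatima has the best pairwise record.

Fatima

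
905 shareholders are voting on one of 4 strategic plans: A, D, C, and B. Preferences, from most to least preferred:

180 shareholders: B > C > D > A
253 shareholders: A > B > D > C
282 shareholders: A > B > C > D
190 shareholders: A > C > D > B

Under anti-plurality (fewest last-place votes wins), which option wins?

A

Last-place votes: A 180, D 282, C 253, B 190.
A is ranked last by the fewest voters, so A wins.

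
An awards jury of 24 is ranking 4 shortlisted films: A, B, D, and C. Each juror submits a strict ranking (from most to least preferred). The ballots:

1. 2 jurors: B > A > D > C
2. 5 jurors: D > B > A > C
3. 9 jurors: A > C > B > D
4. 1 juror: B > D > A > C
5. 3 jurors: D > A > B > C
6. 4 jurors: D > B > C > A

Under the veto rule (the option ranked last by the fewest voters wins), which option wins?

B

Last-place votes: A 4, B 0, D 9, C 11.
B is ranked last by the fewest voters, so B wins.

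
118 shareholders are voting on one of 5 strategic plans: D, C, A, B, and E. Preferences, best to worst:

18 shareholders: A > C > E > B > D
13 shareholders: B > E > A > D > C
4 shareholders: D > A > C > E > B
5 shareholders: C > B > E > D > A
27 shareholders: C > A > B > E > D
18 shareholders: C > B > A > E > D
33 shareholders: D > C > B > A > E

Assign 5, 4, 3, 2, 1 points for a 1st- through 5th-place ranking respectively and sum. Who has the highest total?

D: 18·1 + 13·2 + 4·5 + 5·2 + 27·1 + 18·1 + 33·5 = 284
C: 18·4 + 13·1 + 4·3 + 5·5 + 27·5 + 18·5 + 33·4 = 479
A: 18·5 + 13·3 + 4·4 + 5·1 + 27·4 + 18·3 + 33·2 = 378
B: 18·2 + 13·5 + 4·1 + 5·4 + 27·3 + 18·4 + 33·3 = 377
E: 18·3 + 13·4 + 4·2 + 5·3 + 27·2 + 18·2 + 33·1 = 252
C has the highest Borda score (479).

C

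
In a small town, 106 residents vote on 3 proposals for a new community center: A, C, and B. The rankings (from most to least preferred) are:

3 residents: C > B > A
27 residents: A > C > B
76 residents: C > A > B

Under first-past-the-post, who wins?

C

First-place votes: A 27, C 79, B 0.
C has the most first-place votes.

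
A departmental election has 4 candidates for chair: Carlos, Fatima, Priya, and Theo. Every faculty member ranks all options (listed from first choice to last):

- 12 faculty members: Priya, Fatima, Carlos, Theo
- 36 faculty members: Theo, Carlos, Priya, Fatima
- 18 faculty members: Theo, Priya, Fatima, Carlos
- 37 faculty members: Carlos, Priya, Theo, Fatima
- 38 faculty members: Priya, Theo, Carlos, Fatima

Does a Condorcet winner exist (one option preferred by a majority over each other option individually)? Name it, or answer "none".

Checking pairwise contests:
Theo beats Carlos 92–49.
Carlos beats Fatima 111–30.
Carlos beats Priya 73–68.
Priya beats Theo 87–54.
Every option loses at least one head-to-head, so there is no Condorcet winner.

none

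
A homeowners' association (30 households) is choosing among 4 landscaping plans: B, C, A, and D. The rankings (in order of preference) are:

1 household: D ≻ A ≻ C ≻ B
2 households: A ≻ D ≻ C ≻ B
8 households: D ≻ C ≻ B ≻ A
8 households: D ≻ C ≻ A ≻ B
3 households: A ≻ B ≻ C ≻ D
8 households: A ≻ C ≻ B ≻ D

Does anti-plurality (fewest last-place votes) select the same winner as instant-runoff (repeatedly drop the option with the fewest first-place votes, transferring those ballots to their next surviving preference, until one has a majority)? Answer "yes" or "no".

Anti-plurality — last-place votes: B 11, C 0, A 8, D 11. Winner: C.
Instant-runoff — R1 B 0, C 0, A 13, D 17 (D winner). Winner: D.
The two methods disagree.

no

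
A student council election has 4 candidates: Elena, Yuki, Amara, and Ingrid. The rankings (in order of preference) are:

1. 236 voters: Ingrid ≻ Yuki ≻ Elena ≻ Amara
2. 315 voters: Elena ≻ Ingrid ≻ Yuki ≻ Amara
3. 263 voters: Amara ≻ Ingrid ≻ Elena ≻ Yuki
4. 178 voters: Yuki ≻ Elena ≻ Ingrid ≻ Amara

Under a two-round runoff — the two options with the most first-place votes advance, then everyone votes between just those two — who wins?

Elena

Round 1 first-place votes: Elena 315, Yuki 178, Amara 263, Ingrid 236.
Elena and Amara advance.
Runoff: Elena is preferred to Amara by 729 voters; Amara by 263.
Elena wins the runoff.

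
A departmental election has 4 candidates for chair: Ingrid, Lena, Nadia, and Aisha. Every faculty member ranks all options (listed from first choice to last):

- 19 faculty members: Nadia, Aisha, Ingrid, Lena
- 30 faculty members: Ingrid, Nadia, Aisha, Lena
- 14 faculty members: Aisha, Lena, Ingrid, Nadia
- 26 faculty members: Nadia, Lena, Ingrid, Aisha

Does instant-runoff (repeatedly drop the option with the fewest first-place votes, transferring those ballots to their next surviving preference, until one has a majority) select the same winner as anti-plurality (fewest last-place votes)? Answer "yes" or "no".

Instant-runoff — R1 Ingrid 30, Lena 0, Nadia 45, Aisha 14 (Nadia winner). Winner: Nadia.
Anti-plurality — last-place votes: Ingrid 0, Lena 49, Nadia 14, Aisha 26. Winner: Ingrid.
The two methods disagree.

no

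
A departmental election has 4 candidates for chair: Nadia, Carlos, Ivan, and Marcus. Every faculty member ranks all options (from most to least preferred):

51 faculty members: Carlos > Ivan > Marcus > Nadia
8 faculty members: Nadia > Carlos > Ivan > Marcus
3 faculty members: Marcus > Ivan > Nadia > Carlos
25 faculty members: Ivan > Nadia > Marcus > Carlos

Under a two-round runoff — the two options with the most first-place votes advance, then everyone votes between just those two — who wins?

Round 1 first-place votes: Nadia 8, Carlos 51, Ivan 25, Marcus 3.
Carlos and Ivan advance.
Runoff: Carlos is preferred to Ivan by 59 voters; Ivan by 28.
Carlos wins the runoff.

Carlos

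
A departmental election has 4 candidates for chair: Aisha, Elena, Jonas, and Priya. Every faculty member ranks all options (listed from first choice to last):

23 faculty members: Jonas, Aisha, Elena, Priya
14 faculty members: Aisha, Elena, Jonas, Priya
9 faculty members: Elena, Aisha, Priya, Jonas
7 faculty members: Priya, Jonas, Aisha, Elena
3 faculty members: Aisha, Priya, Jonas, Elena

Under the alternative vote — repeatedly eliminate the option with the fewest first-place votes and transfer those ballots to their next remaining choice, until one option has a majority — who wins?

Round 1: Aisha 17, Elena 9, Jonas 23, Priya 7. Eliminate Priya.
Round 2: Aisha 17, Elena 9, Jonas 30. Jonas has a majority.

Jonas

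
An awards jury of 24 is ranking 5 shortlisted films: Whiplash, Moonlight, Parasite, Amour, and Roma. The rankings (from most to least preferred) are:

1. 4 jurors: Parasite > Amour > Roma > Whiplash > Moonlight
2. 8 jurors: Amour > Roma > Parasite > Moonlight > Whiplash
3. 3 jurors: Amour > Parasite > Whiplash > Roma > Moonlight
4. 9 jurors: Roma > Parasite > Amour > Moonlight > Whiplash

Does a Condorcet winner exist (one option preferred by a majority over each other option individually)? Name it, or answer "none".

none

Checking pairwise contests:
Moonlight beats Whiplash 17–7.
Parasite beats Moonlight 24–0.
Roma beats Parasite 17–7.
Parasite beats Amour 13–11.
Amour beats Roma 15–9.
Every option loses at least one head-to-head, so there is no Condorcet winner.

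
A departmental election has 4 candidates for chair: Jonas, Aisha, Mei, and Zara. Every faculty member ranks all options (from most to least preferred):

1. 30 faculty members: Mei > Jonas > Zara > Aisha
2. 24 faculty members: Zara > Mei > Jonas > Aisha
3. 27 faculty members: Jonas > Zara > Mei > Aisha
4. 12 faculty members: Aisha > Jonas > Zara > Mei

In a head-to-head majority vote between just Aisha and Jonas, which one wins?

Voters preferring Aisha to Jonas: 12; preferring Jonas to Aisha: 81.
Jonas wins the head-to-head.

Jonas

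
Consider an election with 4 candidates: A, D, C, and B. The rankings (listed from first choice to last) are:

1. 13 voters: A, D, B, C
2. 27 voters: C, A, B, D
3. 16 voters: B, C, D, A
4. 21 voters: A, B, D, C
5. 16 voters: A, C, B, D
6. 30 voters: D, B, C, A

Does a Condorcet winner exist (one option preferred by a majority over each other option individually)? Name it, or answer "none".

none

Checking pairwise contests:
C beats A 73–50.
A beats D 77–46.
D beats C 64–59.
A beats B 77–46.
Every option loses at least one head-to-head, so there is no Condorcet winner.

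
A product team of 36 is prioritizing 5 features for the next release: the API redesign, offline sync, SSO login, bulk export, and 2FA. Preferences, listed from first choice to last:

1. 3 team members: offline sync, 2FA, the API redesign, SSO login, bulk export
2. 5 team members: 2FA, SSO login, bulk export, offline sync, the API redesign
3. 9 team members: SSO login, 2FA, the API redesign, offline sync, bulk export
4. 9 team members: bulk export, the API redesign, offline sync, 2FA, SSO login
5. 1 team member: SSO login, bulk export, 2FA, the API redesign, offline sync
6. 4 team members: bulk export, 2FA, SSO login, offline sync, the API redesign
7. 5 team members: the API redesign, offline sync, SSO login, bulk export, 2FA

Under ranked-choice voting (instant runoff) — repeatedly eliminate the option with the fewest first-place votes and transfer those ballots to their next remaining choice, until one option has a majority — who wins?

SSO login

Round 1: the API redesign 5, offline sync 3, SSO login 10, bulk export 13, 2FA 5. Eliminate offline sync.
Round 2: the API redesign 5, SSO login 10, bulk export 13, 2FA 8. Eliminate the API redesign.
Round 3: SSO login 15, bulk export 13, 2FA 8. Eliminate 2FA.
Round 4: SSO login 23, bulk export 13. SSO login has a majority.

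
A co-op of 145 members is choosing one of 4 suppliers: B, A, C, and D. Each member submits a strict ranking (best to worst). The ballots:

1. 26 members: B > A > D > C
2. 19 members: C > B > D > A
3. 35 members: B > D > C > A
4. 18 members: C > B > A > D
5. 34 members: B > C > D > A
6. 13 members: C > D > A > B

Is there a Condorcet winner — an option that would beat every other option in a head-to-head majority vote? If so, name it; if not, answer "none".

B

B vs A: 132–13 for B.
B vs C: 95–50 for B.
B vs D: 132–13 for B.
B beats every other option head-to-head.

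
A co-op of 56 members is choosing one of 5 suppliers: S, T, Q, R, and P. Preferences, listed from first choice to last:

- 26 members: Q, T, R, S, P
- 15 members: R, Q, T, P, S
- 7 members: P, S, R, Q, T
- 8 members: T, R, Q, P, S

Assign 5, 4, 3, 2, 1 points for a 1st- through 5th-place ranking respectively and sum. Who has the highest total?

S: 26·2 + 15·1 + 7·4 + 8·1 = 103
T: 26·4 + 15·3 + 7·1 + 8·5 = 196
Q: 26·5 + 15·4 + 7·2 + 8·3 = 228
R: 26·3 + 15·5 + 7·3 + 8·4 = 206
P: 26·1 + 15·2 + 7·5 + 8·2 = 107
Q has the highest Borda score (228).

Q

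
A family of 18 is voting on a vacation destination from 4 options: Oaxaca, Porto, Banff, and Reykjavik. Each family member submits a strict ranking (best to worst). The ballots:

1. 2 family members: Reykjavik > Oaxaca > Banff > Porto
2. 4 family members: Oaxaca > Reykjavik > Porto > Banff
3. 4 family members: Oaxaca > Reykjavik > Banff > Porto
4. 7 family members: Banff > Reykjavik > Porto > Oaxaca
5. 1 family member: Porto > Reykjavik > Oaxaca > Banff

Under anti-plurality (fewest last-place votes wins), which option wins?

Last-place votes: Oaxaca 7, Porto 6, Banff 5, Reykjavik 0.
Reykjavik is ranked last by the fewest voters, so Reykjavik wins.

Reykjavik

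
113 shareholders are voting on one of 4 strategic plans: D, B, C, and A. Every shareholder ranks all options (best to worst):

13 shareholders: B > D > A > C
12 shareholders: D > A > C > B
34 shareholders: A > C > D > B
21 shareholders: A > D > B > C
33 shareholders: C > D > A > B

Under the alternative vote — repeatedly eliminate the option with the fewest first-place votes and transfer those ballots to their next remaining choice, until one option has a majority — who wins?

Round 1: D 12, B 13, C 33, A 55. Eliminate D.
Round 2: B 13, C 33, A 67. A has a majority.

A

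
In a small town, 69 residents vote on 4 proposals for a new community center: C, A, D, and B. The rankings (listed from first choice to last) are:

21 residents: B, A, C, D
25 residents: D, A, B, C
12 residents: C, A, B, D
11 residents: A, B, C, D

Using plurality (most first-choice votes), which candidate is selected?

D

First-place votes: C 12, A 11, D 25, B 21.
D has the most first-place votes.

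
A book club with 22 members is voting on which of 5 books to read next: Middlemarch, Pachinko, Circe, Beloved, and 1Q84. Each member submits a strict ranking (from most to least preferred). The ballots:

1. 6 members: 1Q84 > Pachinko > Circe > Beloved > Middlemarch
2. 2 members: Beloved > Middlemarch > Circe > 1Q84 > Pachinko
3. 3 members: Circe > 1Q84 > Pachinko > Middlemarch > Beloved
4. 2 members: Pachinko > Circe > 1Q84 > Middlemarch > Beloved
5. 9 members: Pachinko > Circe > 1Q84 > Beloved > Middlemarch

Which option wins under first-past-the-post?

Pachinko

First-place votes: Middlemarch 0, Pachinko 11, Circe 3, Beloved 2, 1Q84 6.
Pachinko has the most first-place votes.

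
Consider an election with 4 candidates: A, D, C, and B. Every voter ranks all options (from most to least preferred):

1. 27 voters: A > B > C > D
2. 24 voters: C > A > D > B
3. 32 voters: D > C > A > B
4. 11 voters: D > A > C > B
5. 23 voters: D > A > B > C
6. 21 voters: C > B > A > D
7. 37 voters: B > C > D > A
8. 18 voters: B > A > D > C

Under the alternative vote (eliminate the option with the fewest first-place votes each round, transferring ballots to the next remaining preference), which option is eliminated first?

Round 1: A 27, D 66, C 45, B 55. Eliminate A.

A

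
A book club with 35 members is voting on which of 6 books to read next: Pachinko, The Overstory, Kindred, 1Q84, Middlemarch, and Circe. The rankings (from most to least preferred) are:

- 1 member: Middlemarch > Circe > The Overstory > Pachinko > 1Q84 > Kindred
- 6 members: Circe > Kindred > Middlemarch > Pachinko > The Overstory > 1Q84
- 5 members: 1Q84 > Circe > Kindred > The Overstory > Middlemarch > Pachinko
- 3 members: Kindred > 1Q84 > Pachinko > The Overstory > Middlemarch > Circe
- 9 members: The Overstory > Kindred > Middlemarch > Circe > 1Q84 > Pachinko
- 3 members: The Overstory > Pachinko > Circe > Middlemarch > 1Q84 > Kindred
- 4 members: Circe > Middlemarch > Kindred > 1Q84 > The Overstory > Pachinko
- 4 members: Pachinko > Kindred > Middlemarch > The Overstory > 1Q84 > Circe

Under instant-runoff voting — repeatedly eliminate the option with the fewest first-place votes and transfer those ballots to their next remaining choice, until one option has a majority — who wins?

Round 1: Pachinko 4, The Overstory 12, Kindred 3, 1Q84 5, Middlemarch 1, Circe 10. Eliminate Middlemarch.
Round 2: Pachinko 4, The Overstory 12, Kindred 3, 1Q84 5, Circe 11. Eliminate Kindred.
Round 3: Pachinko 4, The Overstory 12, 1Q84 8, Circe 11. Eliminate Pachinko.
Round 4: The Overstory 16, 1Q84 8, Circe 11. Eliminate 1Q84.
Round 5: The Overstory 19, Circe 16. The Overstory has a majority.

The Overstory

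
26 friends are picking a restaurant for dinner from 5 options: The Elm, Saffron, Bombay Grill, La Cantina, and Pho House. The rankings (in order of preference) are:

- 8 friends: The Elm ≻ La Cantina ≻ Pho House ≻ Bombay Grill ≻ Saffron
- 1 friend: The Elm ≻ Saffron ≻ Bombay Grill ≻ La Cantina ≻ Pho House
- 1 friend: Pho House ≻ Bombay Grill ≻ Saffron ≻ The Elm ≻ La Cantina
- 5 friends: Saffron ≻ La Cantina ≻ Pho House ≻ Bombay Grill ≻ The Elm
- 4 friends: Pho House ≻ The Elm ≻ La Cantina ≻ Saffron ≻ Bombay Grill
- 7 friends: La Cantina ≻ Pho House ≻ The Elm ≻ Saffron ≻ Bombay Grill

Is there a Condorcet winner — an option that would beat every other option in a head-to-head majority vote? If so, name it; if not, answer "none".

Checking pairwise contests:
Pho House beats The Elm 17–9.
The Elm beats Saffron 20–6.
The Elm beats Bombay Grill 20–6.
The Elm beats La Cantina 14–12.
La Cantina beats Pho House 21–5.
Every option loses at least one head-to-head, so there is no Condorcet winner.

none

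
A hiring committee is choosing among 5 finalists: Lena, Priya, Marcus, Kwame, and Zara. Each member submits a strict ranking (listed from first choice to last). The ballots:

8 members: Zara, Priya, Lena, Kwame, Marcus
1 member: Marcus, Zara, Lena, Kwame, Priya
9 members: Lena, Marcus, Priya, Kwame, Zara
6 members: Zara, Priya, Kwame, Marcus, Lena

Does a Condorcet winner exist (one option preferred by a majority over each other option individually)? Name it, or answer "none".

Zara vs Lena: 15–9 for Zara.
Zara vs Priya: 15–9 for Zara.
Zara vs Marcus: 14–10 for Zara.
Zara vs Kwame: 15–9 for Zara.
Zara beats every other option head-to-head.

Zara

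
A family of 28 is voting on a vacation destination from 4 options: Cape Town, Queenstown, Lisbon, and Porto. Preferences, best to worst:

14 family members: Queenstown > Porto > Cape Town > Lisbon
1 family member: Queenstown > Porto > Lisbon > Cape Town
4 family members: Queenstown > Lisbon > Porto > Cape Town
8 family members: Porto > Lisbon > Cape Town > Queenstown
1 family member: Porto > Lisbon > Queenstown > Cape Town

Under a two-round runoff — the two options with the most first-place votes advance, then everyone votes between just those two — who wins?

Round 1 first-place votes: Cape Town 0, Queenstown 19, Lisbon 0, Porto 9.
Queenstown and Porto advance.
Runoff: Queenstown is preferred to Porto by 19 voters; Porto by 9.
Queenstown wins the runoff.

Queenstown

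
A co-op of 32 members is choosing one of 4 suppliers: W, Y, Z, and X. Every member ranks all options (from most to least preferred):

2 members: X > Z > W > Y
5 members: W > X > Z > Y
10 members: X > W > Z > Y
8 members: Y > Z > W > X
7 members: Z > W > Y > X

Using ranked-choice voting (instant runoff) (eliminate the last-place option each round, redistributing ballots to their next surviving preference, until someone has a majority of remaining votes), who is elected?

Round 1: W 5, Y 8, Z 7, X 12. Eliminate W.
Round 2: Y 8, Z 7, X 17. X has a majority.

X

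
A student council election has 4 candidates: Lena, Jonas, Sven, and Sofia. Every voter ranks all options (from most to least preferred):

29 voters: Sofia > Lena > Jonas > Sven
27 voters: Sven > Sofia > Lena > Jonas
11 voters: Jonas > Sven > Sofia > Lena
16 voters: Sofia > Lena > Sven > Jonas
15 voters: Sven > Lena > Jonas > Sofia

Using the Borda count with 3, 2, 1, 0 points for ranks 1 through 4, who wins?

Sofia

Lena: 29·2 + 27·1 + 11·0 + 16·2 + 15·2 = 147
Jonas: 29·1 + 27·0 + 11·3 + 16·0 + 15·1 = 77
Sven: 29·0 + 27·3 + 11·2 + 16·1 + 15·3 = 164
Sofia: 29·3 + 27·2 + 11·1 + 16·3 + 15·0 = 200
Sofia has the highest Borda score (200).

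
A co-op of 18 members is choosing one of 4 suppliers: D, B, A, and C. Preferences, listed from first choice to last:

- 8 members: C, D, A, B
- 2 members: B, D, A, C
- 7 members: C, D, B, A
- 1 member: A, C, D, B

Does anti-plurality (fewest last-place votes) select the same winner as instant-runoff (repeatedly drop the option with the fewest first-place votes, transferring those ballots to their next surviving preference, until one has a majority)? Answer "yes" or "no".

no

Anti-plurality — last-place votes: D 0, B 9, A 7, C 2. Winner: D.
Instant-runoff — R1 D 0, B 2, A 1, C 15 (C winner). Winner: C.
The two methods disagree.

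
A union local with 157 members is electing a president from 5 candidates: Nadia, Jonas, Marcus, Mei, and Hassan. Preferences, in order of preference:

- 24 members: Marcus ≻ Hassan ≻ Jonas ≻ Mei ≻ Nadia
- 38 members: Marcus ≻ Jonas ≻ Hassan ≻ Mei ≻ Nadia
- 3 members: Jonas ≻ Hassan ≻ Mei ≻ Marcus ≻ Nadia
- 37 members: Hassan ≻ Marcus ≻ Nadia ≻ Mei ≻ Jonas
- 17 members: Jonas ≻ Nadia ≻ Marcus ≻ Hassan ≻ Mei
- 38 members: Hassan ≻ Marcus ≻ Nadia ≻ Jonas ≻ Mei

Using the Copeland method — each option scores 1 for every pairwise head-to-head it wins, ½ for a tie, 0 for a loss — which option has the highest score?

Nadia: beats Mei; loses to Jonas, Marcus, and Hassan → score 1.
Jonas: beats Nadia and Mei; loses to Marcus and Hassan → score 2.
Marcus: beats Nadia, Jonas, Mei, and Hassan → score 4.
Mei: loses to Nadia, Jonas, Marcus, and Hassan → score 0.
Hassan: beats Nadia, Jonas, and Mei; loses to Marcus → score 3.
Marcus has the best pairwise record.

Marcus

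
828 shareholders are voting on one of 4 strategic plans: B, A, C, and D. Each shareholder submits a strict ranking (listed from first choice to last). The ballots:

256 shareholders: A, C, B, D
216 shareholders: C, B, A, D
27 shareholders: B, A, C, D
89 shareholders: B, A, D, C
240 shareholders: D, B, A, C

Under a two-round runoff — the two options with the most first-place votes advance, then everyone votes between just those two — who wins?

Round 1 first-place votes: B 116, A 256, C 216, D 240.
A and D advance.
Runoff: A is preferred to D by 588 voters; D by 240.
A wins the runoff.

A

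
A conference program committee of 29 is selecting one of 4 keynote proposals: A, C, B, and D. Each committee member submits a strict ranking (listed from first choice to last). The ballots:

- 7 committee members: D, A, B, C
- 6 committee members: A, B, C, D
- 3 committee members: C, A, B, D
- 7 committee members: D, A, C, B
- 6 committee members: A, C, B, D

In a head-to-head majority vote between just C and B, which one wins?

Voters preferring C to B: 16; preferring B to C: 13.
C wins the head-to-head.

C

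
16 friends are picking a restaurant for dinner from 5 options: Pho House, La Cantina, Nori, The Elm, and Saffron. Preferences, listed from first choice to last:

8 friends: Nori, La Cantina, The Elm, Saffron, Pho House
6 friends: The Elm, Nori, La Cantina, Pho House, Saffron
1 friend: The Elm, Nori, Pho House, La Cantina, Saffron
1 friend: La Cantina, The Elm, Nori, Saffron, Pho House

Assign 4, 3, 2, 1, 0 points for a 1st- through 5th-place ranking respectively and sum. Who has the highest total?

Pho House: 8·0 + 6·1 + 1·2 + 1·0 = 8
La Cantina: 8·3 + 6·2 + 1·1 + 1·4 = 41
Nori: 8·4 + 6·3 + 1·3 + 1·2 = 55
The Elm: 8·2 + 6·4 + 1·4 + 1·3 = 47
Saffron: 8·1 + 6·0 + 1·0 + 1·1 = 9
Nori has the highest Borda score (55).

Nori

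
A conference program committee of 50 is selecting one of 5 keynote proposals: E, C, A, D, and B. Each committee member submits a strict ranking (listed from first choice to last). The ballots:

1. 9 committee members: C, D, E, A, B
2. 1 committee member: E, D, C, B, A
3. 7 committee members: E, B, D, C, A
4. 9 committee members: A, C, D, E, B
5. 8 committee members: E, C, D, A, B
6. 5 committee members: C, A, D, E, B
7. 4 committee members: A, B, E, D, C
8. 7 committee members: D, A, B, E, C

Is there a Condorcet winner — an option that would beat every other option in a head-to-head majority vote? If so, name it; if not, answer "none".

Checking pairwise contests:
D beats E 30–20.
E beats C 27–23.
C beats A 30–20.
C beats D 31–19.
E beats B 39–11.
Every option loses at least one head-to-head, so there is no Condorcet winner.

none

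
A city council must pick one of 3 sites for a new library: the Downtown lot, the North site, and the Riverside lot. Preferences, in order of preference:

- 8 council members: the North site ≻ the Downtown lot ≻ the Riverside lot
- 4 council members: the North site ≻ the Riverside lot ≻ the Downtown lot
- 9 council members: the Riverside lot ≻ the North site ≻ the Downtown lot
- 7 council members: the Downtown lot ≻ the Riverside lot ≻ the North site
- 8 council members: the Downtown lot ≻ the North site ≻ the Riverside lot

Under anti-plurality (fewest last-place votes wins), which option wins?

the North site

Last-place votes: the Downtown lot 13, the North site 7, the Riverside lot 16.
the North site is ranked last by the fewest voters, so the North site wins.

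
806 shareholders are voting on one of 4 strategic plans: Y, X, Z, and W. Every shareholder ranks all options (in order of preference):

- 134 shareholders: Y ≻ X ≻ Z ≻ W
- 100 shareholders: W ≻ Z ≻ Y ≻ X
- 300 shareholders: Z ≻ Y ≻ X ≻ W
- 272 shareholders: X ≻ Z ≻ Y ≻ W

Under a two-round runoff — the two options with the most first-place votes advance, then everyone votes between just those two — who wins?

X

Round 1 first-place votes: Y 134, X 272, Z 300, W 100.
Z and X advance.
Runoff: Z is preferred to X by 400 voters; X by 406.
X wins the runoff.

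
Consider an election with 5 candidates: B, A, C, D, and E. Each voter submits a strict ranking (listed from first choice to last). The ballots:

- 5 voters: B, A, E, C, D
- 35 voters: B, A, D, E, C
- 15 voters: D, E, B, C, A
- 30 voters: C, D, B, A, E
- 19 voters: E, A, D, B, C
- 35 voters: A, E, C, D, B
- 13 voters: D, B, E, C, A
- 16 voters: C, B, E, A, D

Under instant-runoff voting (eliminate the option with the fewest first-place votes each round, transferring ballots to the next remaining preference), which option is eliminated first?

E

Round 1: B 40, A 35, C 46, D 28, E 19. Eliminate E.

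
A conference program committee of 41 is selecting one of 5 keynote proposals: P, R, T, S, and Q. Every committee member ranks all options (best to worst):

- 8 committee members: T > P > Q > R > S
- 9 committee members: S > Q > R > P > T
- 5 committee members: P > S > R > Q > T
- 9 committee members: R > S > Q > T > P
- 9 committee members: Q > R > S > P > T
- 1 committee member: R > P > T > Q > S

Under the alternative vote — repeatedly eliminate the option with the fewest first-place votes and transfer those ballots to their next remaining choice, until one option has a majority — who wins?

Round 1: P 5, R 10, T 8, S 9, Q 9. Eliminate P.
Round 2: R 10, T 8, S 14, Q 9. Eliminate T.
Round 3: R 10, S 14, Q 17. Eliminate R.
Round 4: S 23, Q 18. S has a majority.

S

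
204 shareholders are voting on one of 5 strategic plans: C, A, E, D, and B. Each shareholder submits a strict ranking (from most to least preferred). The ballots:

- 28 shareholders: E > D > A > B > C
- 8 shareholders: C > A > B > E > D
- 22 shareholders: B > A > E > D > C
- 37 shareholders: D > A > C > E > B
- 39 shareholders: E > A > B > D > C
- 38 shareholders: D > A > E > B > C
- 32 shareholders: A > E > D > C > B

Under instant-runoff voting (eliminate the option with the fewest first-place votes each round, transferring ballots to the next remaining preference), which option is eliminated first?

Round 1: C 8, A 32, E 67, D 75, B 22. Eliminate C.

C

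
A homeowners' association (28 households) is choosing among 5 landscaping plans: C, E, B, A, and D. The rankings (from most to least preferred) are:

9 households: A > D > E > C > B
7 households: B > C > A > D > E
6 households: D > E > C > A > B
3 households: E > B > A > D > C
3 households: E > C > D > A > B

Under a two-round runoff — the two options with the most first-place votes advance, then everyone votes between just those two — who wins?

A

Round 1 first-place votes: C 0, E 6, B 7, A 9, D 6.
A and B advance.
Runoff: A is preferred to B by 18 voters; B by 10.
A wins the runoff.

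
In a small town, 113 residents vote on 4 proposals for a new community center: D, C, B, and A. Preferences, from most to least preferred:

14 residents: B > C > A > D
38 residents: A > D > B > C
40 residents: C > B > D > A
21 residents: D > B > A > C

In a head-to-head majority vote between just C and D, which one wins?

Voters preferring C to D: 54; preferring D to C: 59.
D wins the head-to-head.

D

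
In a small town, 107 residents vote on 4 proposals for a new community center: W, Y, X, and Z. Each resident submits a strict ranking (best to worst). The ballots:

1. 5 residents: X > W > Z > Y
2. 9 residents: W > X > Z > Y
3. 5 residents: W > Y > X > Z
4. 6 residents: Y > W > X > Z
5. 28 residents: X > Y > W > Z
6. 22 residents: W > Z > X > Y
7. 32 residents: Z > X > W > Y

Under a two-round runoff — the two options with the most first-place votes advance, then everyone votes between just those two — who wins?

X

Round 1 first-place votes: W 36, Y 6, X 33, Z 32.
W and X advance.
Runoff: W is preferred to X by 42 voters; X by 65.
X wins the runoff.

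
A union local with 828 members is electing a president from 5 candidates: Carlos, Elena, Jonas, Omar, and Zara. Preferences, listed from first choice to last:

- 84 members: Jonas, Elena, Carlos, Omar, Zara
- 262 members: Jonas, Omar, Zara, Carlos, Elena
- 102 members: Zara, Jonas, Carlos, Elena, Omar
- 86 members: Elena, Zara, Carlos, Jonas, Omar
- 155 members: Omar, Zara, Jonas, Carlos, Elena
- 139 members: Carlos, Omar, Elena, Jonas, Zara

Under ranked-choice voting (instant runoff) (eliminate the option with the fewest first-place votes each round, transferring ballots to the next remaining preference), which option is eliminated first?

Elena

Round 1: Carlos 139, Elena 86, Jonas 346, Omar 155, Zara 102. Eliminate Elena.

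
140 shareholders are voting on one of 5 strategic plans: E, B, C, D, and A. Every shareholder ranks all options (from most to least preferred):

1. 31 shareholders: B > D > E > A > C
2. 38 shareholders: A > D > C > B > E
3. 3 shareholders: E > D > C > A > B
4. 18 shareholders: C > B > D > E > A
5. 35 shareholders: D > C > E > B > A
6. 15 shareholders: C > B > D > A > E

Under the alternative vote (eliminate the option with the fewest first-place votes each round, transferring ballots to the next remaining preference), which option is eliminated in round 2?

Round 1: E 3, B 31, C 33, D 35, A 38. Eliminate E.
Round 2: B 31, C 33, D 38, A 38. Eliminate B.

B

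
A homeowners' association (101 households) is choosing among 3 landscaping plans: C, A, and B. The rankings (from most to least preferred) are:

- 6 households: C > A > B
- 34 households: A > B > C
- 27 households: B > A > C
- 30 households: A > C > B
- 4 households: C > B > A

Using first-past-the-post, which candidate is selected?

A

First-place votes: C 10, A 64, B 27.
A has the most first-place votes.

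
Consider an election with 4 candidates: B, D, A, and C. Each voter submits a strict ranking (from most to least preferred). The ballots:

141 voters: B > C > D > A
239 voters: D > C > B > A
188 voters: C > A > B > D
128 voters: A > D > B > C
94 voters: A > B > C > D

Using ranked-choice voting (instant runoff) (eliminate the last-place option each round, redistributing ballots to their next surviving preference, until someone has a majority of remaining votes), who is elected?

C

Round 1: B 141, D 239, A 222, C 188. Eliminate B.
Round 2: D 239, A 222, C 329. Eliminate A.
Round 3: D 367, C 423. C has a majority.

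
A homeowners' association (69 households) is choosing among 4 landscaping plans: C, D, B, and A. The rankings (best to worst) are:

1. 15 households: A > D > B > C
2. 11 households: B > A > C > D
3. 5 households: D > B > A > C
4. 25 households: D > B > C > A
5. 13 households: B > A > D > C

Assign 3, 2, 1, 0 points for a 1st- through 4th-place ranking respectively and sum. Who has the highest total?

B

C: 15·0 + 11·1 + 5·0 + 25·1 + 13·0 = 36
D: 15·2 + 11·0 + 5·3 + 25·3 + 13·1 = 133
B: 15·1 + 11·3 + 5·2 + 25·2 + 13·3 = 147
A: 15·3 + 11·2 + 5·1 + 25·0 + 13·2 = 98
B has the highest Borda score (147).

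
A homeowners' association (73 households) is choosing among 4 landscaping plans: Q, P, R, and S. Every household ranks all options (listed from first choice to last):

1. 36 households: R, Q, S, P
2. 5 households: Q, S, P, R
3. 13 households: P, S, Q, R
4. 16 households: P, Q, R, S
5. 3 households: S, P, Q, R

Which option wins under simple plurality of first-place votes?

First-place votes: Q 5, P 29, R 36, S 3.
R has the most first-place votes.

R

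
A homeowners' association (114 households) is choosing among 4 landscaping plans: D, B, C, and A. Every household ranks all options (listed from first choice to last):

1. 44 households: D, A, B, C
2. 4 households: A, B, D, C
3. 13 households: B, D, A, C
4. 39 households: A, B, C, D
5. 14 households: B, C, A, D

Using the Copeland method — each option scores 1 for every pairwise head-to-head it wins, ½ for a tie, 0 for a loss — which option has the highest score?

D: beats C; ties A; loses to B → score 1.5.
B: beats D and C; loses to A → score 2.
C: loses to D, B, and A → score 0.
A: beats B and C; ties D → score 2.5.
A has the best pairwise record.

A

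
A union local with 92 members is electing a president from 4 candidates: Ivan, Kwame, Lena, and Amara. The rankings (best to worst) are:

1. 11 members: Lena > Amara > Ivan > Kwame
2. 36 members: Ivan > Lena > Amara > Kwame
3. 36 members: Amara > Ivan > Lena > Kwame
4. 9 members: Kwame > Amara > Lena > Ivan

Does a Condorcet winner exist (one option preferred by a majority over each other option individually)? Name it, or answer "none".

none

Checking pairwise contests:
Amara beats Ivan 56–36.
Ivan beats Kwame 83–9.
Ivan beats Lena 72–20.
Lena beats Amara 47–45.
Every option loses at least one head-to-head, so there is no Condorcet winner.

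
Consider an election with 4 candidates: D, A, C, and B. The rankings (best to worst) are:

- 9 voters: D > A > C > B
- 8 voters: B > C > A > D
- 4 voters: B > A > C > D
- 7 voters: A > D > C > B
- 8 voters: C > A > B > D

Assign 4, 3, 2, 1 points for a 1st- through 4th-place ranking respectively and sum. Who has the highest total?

A

D: 9·4 + 8·1 + 4·1 + 7·3 + 8·1 = 77
A: 9·3 + 8·2 + 4·3 + 7·4 + 8·3 = 107
C: 9·2 + 8·3 + 4·2 + 7·2 + 8·4 = 96
B: 9·1 + 8·4 + 4·4 + 7·1 + 8·2 = 80
A has the highest Borda score (107).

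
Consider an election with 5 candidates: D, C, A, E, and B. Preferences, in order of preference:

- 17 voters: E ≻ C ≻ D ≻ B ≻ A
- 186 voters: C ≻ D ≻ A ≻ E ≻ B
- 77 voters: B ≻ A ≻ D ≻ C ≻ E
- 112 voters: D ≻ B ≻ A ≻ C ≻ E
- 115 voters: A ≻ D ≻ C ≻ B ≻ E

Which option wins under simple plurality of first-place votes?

First-place votes: D 112, C 186, A 115, E 17, B 77.
C has the most first-place votes.

C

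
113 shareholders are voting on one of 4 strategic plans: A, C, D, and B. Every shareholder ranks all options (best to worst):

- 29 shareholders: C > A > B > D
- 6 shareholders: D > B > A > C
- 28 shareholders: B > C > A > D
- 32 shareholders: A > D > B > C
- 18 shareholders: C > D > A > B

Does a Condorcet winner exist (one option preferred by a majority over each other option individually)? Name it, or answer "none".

Checking pairwise contests:
C beats A 75–38.
B beats C 66–47.
A beats D 89–24.
A beats B 79–34.
Every option loses at least one head-to-head, so there is no Condorcet winner.

none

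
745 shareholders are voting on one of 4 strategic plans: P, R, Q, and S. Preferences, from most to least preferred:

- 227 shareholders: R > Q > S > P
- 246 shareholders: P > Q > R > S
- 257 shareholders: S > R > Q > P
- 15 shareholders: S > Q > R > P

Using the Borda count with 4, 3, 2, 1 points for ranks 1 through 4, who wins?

P: 227·1 + 246·4 + 257·1 + 15·1 = 1483
R: 227·4 + 246·2 + 257·3 + 15·2 = 2201
Q: 227·3 + 246·3 + 257·2 + 15·3 = 1978
S: 227·2 + 246·1 + 257·4 + 15·4 = 1788
R has the highest Borda score (2201).

R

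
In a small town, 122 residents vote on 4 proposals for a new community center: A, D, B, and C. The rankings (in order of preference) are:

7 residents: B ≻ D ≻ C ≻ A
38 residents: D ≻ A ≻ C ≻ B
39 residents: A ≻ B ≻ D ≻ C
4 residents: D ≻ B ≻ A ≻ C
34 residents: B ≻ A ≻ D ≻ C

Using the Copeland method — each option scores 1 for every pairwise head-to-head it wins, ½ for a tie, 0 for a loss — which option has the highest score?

A

A: beats D, B, and C → score 3.
D: beats C; loses to A and B → score 1.
B: beats D and C; loses to A → score 2.
C: loses to A, D, and B → score 0.
A has the best pairwise record.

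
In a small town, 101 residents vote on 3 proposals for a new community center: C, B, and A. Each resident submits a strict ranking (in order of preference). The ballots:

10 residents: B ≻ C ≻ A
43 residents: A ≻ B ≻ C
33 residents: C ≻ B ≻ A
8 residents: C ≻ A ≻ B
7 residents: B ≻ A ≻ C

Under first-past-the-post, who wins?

A

First-place votes: C 41, B 17, A 43.
A has the most first-place votes.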